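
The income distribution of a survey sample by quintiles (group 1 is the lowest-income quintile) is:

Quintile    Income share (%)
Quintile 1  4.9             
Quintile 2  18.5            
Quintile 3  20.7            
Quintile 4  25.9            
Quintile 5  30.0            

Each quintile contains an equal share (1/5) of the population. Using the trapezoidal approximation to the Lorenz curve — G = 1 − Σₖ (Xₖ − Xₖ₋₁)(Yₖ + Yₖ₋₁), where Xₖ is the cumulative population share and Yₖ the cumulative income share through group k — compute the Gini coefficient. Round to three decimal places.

Cumulative income shares Yₖ: 0.0490, 0.2340, 0.4410, 0.7000, 1.0000
Σ (Xₖ−Xₖ₋₁)(Yₖ+Yₖ₋₁) = (1/5)(0.0490+0.0000) + (1/5)(0.2340+0.0490) + (1/5)(0.4410+0.2340) + (1/5)(0.7000+0.4410) + (1/5)(1.0000+0.7000)
  = 0.0098 + 0.0566 + 0.1350 + 0.2282 + 0.3400 = 0.7696
G = 1 − 0.7696 = 0.2304

0.230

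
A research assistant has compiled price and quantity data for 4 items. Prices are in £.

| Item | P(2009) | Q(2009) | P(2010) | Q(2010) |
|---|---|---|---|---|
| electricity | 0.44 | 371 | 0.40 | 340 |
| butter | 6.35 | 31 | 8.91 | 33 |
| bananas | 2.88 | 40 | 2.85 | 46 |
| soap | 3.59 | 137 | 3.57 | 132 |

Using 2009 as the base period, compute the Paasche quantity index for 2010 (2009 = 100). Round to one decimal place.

Paasche quantity index uses current-period prices as weights.
ΣP(2010)·Q(2010) = 0.40×340 + 8.91×33 + 2.85×46 + 3.57×132 = 136 + 294.03 + 131.1 + 471.24 = 1032.37
ΣP(2010)·Q(2009) = 0.40×371 + 8.91×31 + 2.85×40 + 3.57×137 = 148.4 + 276.21 + 114 + 489.09 = 1027.7
Index = 1032.37 / 1027.7 × 100 = 100.4544

100.5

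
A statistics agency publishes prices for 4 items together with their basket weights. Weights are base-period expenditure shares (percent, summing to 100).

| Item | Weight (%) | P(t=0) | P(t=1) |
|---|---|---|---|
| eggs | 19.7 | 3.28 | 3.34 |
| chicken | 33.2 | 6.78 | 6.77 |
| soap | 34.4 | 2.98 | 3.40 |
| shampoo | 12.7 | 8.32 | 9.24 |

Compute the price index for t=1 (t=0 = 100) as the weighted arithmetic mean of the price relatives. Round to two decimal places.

eggs: 19.7 × (3.34/3.28) = 19.7 × 1.018293 = 20.0604
chicken: 33.2 × (6.77/6.78) = 33.2 × 0.998525 = 33.1510
soap: 34.4 × (3.40/2.98) = 34.4 × 1.140940 = 39.2483
shampoo: 12.7 × (9.24/8.32) = 12.7 × 1.110577 = 14.1043
Index = Σ wᵢ·(p₁ᵢ/p₀ᵢ) = 20.0604 + 33.1510 + 39.2483 + 14.1043 = 106.5640

106.56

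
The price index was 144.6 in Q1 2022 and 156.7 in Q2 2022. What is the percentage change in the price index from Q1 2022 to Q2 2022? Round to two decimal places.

Change = (156.7 − 144.6) / 144.6 × 100
       = 12.1 / 144.6 × 100 = 8.3679%

8.37%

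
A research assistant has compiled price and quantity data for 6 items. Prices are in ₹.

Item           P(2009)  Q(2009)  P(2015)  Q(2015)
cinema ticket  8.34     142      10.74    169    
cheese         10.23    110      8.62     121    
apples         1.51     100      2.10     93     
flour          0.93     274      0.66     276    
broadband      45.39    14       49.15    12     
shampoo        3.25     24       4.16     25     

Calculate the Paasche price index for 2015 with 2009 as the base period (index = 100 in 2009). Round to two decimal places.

107.06

Paasche price index uses current-period quantities as weights.
ΣP(2015)·Q(2015) = 10.74×169 + 8.62×121 + 2.10×93 + 0.66×276 + 49.15×12 + 4.16×25 = 1815.06 + 1043.02 + 195.3 + 182.16 + 589.8 + 104 = 3929.34
ΣP(2009)·Q(2015) = 8.34×169 + 10.23×121 + 1.51×93 + 0.93×276 + 45.39×12 + 3.25×25 = 1409.46 + 1237.83 + 140.43 + 256.68 + 544.68 + 81.25 = 3670.33
Index = 3929.34 / 3670.33 × 100 = 107.0569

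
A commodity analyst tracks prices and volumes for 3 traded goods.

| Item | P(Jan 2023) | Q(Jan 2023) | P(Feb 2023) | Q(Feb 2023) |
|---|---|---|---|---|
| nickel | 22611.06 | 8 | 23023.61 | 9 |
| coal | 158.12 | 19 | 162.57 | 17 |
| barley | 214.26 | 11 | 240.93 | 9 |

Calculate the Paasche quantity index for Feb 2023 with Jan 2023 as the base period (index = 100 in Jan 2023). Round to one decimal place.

Paasche quantity index uses current-period prices as weights.
ΣP(Feb 2023)·Q(Feb 2023) = 23023.61×9 + 162.57×17 + 240.93×9 = 207212.49 + 2763.69 + 2168.37 = 212144.55
ΣP(Feb 2023)·Q(Jan 2023) = 23023.61×8 + 162.57×19 + 240.93×11 = 184188.88 + 3088.83 + 2650.23 = 189927.94
Index = 212144.55 / 189927.94 × 100 = 111.6974

111.7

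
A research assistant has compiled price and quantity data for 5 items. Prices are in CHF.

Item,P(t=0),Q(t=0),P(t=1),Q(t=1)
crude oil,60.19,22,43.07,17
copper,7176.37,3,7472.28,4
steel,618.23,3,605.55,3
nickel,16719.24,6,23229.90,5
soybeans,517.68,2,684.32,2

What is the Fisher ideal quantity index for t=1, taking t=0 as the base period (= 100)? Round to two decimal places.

Laspeyres component (base-period weights):
ΣP(t=0)Q(t=1) = 60.19×17 + 7176.37×4 + 618.23×3 + 16719.24×5 + 517.68×2 = 1023.23 + 28705.48 + 1854.69 + 83596.2 + 1035.36 = 116214.96
ΣP(t=0)Q(t=0) = 60.19×22 + 7176.37×3 + 618.23×3 + 16719.24×6 + 517.68×2 = 1324.18 + 21529.11 + 1854.69 + 100315.44 + 1035.36 = 126058.78
L = 116214.96 / 126058.78 × 100 = 92.1911
Paasche component (current-period weights):
ΣP(t=1)Q(t=1) = 43.07×17 + 7472.28×4 + 605.55×3 + 23229.90×5 + 684.32×2 = 732.19 + 29889.12 + 1816.65 + 116149.5 + 1368.64 = 149956.1
ΣP(t=1)Q(t=0) = 43.07×22 + 7472.28×3 + 605.55×3 + 23229.90×6 + 684.32×2 = 947.54 + 22416.84 + 1816.65 + 139379.4 + 1368.64 = 165929.07
P = 149956.1 / 165929.07 × 100 = 90.3736
Fisher = √(L × P) = √(92.1911 × 90.3736) = 91.2778

91.28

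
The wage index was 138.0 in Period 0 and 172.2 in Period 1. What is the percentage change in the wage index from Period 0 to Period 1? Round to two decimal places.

24.78%

Change = (172.2 − 138.0) / 138.0 × 100
       = 34.2 / 138.0 × 100 = 24.7826%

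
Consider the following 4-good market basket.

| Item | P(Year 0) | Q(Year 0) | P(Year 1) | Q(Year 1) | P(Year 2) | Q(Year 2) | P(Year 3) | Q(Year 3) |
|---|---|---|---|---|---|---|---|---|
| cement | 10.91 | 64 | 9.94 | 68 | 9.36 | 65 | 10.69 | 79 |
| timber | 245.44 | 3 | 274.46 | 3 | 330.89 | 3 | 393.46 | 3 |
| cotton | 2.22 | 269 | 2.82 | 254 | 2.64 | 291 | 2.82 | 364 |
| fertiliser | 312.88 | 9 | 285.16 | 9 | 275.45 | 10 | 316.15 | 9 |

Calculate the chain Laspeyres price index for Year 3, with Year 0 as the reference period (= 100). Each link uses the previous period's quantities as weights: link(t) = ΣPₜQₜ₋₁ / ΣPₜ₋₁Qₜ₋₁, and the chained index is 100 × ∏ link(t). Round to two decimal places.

112.75

Link Year 0→Year 1:
ΣP(Year 1)Q(Year 0) = 9.94×64 + 274.46×3 + 2.82×269 + 285.16×9 = 636.16 + 823.38 + 758.58 + 2566.44 = 4784.56
ΣP(Year 0)Q(Year 0) = 10.91×64 + 245.44×3 + 2.22×269 + 312.88×9 = 698.24 + 736.32 + 597.18 + 2815.92 = 4847.66
link = 4784.56/4847.66 = 0.986983
Link Year 1→Year 2:
ΣP(Year 2)Q(Year 1) = 9.36×68 + 330.89×3 + 2.64×254 + 275.45×9 = 636.48 + 992.67 + 670.56 + 2479.05 = 4778.76
ΣP(Year 1)Q(Year 1) = 9.94×68 + 274.46×3 + 2.82×254 + 285.16×9 = 675.92 + 823.38 + 716.28 + 2566.44 = 4782.02
link = 4778.76/4782.02 = 0.999318
Link Year 2→Year 3:
ΣP(Year 3)Q(Year 2) = 10.69×65 + 393.46×3 + 2.82×291 + 316.15×10 = 694.85 + 1180.38 + 820.62 + 3161.5 = 5857.35
ΣP(Year 2)Q(Year 2) = 9.36×65 + 330.89×3 + 2.64×291 + 275.45×10 = 608.4 + 992.67 + 768.24 + 2754.5 = 5123.81
link = 5857.35/5123.81 = 1.143163
Chained index = 100 × 0.986983 × 0.999318 × 1.143163 = 112.7514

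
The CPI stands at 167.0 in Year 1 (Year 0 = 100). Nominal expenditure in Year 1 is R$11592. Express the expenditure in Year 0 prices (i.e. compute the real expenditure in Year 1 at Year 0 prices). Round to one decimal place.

6941.3

Real = Nominal ÷ (Index/100) = 11592 ÷ (167.0/100)
     = 11592 ÷ 1.670 = 6941.3174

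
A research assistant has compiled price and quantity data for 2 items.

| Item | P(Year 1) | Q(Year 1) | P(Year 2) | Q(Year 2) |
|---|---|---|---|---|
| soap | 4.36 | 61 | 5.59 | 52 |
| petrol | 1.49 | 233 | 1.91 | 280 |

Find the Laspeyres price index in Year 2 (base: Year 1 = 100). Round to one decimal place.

128.2

Laspeyres price index uses base-period quantities as weights.
ΣP(Year 2)·Q(Year 1) = 5.59×61 + 1.91×233 = 340.99 + 445.03 = 786.02
ΣP(Year 1)·Q(Year 1) = 4.36×61 + 1.49×233 = 265.96 + 347.17 = 613.13
Index = 786.02 / 613.13 × 100 = 128.1979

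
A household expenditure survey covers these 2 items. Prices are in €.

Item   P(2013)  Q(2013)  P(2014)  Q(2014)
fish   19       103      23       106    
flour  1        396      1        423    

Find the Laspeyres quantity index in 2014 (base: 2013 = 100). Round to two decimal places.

Laspeyres quantity index uses base-period prices as weights.
ΣP(2013)·Q(2014) = 19×106 + 1×423 = 2014 + 423 = 2437
ΣP(2013)·Q(2013) = 19×103 + 1×396 = 1957 + 396 = 2353
Index = 2437 / 2353 × 100 = 103.5699

103.57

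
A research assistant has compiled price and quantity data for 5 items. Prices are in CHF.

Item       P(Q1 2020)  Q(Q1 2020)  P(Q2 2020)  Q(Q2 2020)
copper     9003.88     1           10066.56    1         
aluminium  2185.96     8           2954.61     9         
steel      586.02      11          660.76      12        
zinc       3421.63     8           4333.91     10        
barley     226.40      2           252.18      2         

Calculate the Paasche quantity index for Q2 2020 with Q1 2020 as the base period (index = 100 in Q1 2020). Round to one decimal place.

Paasche quantity index uses current-period prices as weights.
ΣP(Q2 2020)·Q(Q2 2020) = 10066.56×1 + 2954.61×9 + 660.76×12 + 4333.91×10 + 252.18×2 = 10066.56 + 26591.49 + 7929.12 + 43339.1 + 504.36 = 88430.63
ΣP(Q2 2020)·Q(Q1 2020) = 10066.56×1 + 2954.61×8 + 660.76×11 + 4333.91×8 + 252.18×2 = 10066.56 + 23636.88 + 7268.36 + 34671.28 + 504.36 = 76147.44
Index = 88430.63 / 76147.44 × 100 = 116.1308

116.1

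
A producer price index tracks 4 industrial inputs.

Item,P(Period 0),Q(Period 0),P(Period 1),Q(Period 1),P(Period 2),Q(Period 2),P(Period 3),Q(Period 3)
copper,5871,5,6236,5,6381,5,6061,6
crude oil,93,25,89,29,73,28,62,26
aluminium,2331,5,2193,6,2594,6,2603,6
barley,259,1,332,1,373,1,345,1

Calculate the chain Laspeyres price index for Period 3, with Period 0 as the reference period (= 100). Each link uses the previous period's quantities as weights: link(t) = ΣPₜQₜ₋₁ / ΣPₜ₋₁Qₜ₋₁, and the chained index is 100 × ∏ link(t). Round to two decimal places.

104.33

Link Period 0→Period 1:
ΣP(Period 1)Q(Period 0) = 6236×5 + 89×25 + 2193×5 + 332×1 = 31180 + 2225 + 10965 + 332 = 44702
ΣP(Period 0)Q(Period 0) = 5871×5 + 93×25 + 2331×5 + 259×1 = 29355 + 2325 + 11655 + 259 = 43594
link = 44702/43594 = 1.025416
Link Period 1→Period 2:
ΣP(Period 2)Q(Period 1) = 6381×5 + 73×29 + 2594×6 + 373×1 = 31905 + 2117 + 15564 + 373 = 49959
ΣP(Period 1)Q(Period 1) = 6236×5 + 89×29 + 2193×6 + 332×1 = 31180 + 2581 + 13158 + 332 = 47251
link = 49959/47251 = 1.057311
Link Period 2→Period 3:
ΣP(Period 3)Q(Period 2) = 6061×5 + 62×28 + 2603×6 + 345×1 = 30305 + 1736 + 15618 + 345 = 48004
ΣP(Period 2)Q(Period 2) = 6381×5 + 73×28 + 2594×6 + 373×1 = 31905 + 2044 + 15564 + 373 = 49886
link = 48004/49886 = 0.962274
Chained index = 100 × 1.025416 × 1.057311 × 0.962274 = 104.3282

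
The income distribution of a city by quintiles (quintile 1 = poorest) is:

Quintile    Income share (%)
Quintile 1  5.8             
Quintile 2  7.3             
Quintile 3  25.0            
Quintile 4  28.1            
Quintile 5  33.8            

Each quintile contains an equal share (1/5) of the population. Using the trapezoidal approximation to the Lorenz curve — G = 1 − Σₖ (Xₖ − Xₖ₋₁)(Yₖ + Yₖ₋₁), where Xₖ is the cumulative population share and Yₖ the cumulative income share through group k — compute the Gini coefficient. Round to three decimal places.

0.307

Cumulative income shares Yₖ: 0.0580, 0.1310, 0.3810, 0.6620, 1.0000
Σ (Xₖ−Xₖ₋₁)(Yₖ+Yₖ₋₁) = (1/5)(0.0580+0.0000) + (1/5)(0.1310+0.0580) + (1/5)(0.3810+0.1310) + (1/5)(0.6620+0.3810) + (1/5)(1.0000+0.6620)
  = 0.0116 + 0.0378 + 0.1024 + 0.2086 + 0.3324 = 0.6928
G = 1 − 0.6928 = 0.3072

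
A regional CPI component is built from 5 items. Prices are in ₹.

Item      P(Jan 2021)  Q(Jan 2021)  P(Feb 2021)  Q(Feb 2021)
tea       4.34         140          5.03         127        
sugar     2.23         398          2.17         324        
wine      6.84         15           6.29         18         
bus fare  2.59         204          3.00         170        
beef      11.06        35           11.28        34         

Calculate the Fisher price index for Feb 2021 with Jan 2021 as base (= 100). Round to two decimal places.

Laspeyres component (base-period weights):
ΣP(Feb 2021)Q(Jan 2021) = 5.03×140 + 2.17×398 + 6.29×15 + 3.00×204 + 11.28×35 = 704.2 + 863.66 + 94.35 + 612 + 394.8 = 2669.01
ΣP(Jan 2021)Q(Jan 2021) = 4.34×140 + 2.23×398 + 6.84×15 + 2.59×204 + 11.06×35 = 607.6 + 887.54 + 102.6 + 528.36 + 387.1 = 2513.2
L = 2669.01 / 2513.2 × 100 = 106.1997
Paasche component (current-period weights):
ΣP(Feb 2021)Q(Feb 2021) = 5.03×127 + 2.17×324 + 6.29×18 + 3.00×170 + 11.28×34 = 638.81 + 703.08 + 113.22 + 510 + 383.52 = 2348.63
ΣP(Jan 2021)Q(Feb 2021) = 4.34×127 + 2.23×324 + 6.84×18 + 2.59×170 + 11.06×34 = 551.18 + 722.52 + 123.12 + 440.3 + 376.04 = 2213.16
P = 2348.63 / 2213.16 × 100 = 106.1211
Fisher = √(L × P) = √(106.1997 × 106.1211) = 106.1604

106.16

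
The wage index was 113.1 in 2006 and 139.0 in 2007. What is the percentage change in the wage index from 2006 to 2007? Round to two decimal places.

22.90%

Change = (139.0 − 113.1) / 113.1 × 100
       = 25.9 / 113.1 × 100 = 22.9001%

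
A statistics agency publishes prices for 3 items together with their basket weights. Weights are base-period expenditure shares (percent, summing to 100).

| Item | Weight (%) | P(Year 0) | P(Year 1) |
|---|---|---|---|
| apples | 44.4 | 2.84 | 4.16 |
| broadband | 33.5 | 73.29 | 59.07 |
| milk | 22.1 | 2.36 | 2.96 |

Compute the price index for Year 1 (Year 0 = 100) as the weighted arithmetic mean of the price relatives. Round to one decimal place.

119.8

apples: 44.4 × (4.16/2.84) = 44.4 × 1.464789 = 65.0366
broadband: 33.5 × (59.07/73.29) = 33.5 × 0.805976 = 27.0002
milk: 22.1 × (2.96/2.36) = 22.1 × 1.254237 = 27.7186
Index = Σ wᵢ·(p₁ᵢ/p₀ᵢ) = 65.0366 + 27.0002 + 27.7186 = 119.7555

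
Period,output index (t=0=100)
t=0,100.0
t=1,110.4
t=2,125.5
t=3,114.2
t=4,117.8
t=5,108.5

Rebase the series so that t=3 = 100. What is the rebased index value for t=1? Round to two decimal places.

96.67

Rebased(t=1) = 110.4 / 114.2 × 100 = 96.6725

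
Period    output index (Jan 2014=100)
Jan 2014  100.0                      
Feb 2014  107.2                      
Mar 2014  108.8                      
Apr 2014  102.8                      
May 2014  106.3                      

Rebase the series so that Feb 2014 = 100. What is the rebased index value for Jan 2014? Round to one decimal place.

Rebased(Jan 2014) = 100.0 / 107.2 × 100 = 93.2836

93.3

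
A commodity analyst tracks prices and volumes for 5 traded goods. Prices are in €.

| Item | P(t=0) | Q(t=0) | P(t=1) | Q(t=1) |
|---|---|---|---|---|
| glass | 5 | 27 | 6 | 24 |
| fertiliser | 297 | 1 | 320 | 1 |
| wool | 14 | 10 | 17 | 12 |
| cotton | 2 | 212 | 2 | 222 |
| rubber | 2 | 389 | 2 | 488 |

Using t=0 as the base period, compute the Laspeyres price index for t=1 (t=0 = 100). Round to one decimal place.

104.5

Laspeyres price index uses base-period quantities as weights.
ΣP(t=1)·Q(t=0) = 6×27 + 320×1 + 17×10 + 2×212 + 2×389 = 162 + 320 + 170 + 424 + 778 = 1854
ΣP(t=0)·Q(t=0) = 5×27 + 297×1 + 14×10 + 2×212 + 2×389 = 135 + 297 + 140 + 424 + 778 = 1774
Index = 1854 / 1774 × 100 = 104.5096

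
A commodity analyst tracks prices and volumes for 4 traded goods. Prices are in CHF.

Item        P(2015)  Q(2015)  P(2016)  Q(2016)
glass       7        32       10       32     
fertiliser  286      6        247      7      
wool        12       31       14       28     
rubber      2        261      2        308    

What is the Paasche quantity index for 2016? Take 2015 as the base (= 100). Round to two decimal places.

Paasche quantity index uses current-period prices as weights.
ΣP(2016)·Q(2016) = 10×32 + 247×7 + 14×28 + 2×308 = 320 + 1729 + 392 + 616 = 3057
ΣP(2016)·Q(2015) = 10×32 + 247×6 + 14×31 + 2×261 = 320 + 1482 + 434 + 522 = 2758
Index = 3057 / 2758 × 100 = 110.8412

110.84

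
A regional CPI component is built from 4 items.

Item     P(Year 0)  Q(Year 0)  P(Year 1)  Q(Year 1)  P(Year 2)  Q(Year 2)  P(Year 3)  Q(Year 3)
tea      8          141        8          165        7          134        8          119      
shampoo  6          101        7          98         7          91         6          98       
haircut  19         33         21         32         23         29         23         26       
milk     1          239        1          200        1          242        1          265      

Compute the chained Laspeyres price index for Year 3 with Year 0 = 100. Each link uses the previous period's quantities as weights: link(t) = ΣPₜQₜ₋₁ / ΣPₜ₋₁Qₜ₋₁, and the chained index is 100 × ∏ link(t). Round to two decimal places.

104.47

Link Year 0→Year 1:
ΣP(Year 1)Q(Year 0) = 8×141 + 7×101 + 21×33 + 1×239 = 1128 + 707 + 693 + 239 = 2767
ΣP(Year 0)Q(Year 0) = 8×141 + 6×101 + 19×33 + 1×239 = 1128 + 606 + 627 + 239 = 2600
link = 2767/2600 = 1.064231
Link Year 1→Year 2:
ΣP(Year 2)Q(Year 1) = 7×165 + 7×98 + 23×32 + 1×200 = 1155 + 686 + 736 + 200 = 2777
ΣP(Year 1)Q(Year 1) = 8×165 + 7×98 + 21×32 + 1×200 = 1320 + 686 + 672 + 200 = 2878
link = 2777/2878 = 0.964906
Link Year 2→Year 3:
ΣP(Year 3)Q(Year 2) = 8×134 + 6×91 + 23×29 + 1×242 = 1072 + 546 + 667 + 242 = 2527
ΣP(Year 2)Q(Year 2) = 7×134 + 7×91 + 23×29 + 1×242 = 938 + 637 + 667 + 242 = 2484
link = 2527/2484 = 1.017311
Chained index = 100 × 1.064231 × 0.964906 × 1.017311 = 104.4659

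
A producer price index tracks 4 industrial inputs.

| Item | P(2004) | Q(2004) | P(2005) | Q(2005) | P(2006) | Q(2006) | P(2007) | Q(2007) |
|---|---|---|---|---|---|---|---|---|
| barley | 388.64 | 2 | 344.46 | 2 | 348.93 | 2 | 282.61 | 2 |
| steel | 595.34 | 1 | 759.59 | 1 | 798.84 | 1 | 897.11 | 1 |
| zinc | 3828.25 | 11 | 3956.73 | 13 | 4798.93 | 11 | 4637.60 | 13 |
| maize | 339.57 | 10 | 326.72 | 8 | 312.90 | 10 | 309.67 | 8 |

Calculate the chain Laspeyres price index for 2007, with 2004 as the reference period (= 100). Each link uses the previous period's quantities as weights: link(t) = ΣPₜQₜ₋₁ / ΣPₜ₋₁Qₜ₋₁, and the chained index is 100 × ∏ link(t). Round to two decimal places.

119.14

Link 2004→2005:
ΣP(2005)Q(2004) = 344.46×2 + 759.59×1 + 3956.73×11 + 326.72×10 = 688.92 + 759.59 + 43524.03 + 3267.2 = 48239.74
ΣP(2004)Q(2004) = 388.64×2 + 595.34×1 + 3828.25×11 + 339.57×10 = 777.28 + 595.34 + 42110.75 + 3395.7 = 46879.07
link = 48239.74/46879.07 = 1.029025
Link 2005→2006:
ΣP(2006)Q(2005) = 348.93×2 + 798.84×1 + 4798.93×13 + 312.90×8 = 697.86 + 798.84 + 62386.09 + 2503.2 = 66385.99
ΣP(2005)Q(2005) = 344.46×2 + 759.59×1 + 3956.73×13 + 326.72×8 = 688.92 + 759.59 + 51437.49 + 2613.76 = 55499.76
link = 66385.99/55499.76 = 1.196149
Link 2006→2007:
ΣP(2007)Q(2006) = 282.61×2 + 897.11×1 + 4637.60×11 + 309.67×10 = 565.22 + 897.11 + 51013.6 + 3096.7 = 55572.63
ΣP(2006)Q(2006) = 348.93×2 + 798.84×1 + 4798.93×11 + 312.90×10 = 697.86 + 798.84 + 52788.23 + 3129 = 57413.93
link = 55572.63/57413.93 = 0.967929
Chained index = 100 × 1.029025 × 1.196149 × 0.967929 = 119.1393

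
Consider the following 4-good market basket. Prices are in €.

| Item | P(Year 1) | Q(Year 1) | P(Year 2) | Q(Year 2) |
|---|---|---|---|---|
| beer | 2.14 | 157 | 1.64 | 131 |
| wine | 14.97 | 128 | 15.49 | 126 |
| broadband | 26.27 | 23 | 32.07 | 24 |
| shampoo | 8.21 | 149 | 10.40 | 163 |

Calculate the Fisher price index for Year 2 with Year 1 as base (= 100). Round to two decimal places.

111.49

Laspeyres component (base-period weights):
ΣP(Year 2)Q(Year 1) = 1.64×157 + 15.49×128 + 32.07×23 + 10.40×149 = 257.48 + 1982.72 + 737.61 + 1549.6 = 4527.41
ΣP(Year 1)Q(Year 1) = 2.14×157 + 14.97×128 + 26.27×23 + 8.21×149 = 335.98 + 1916.16 + 604.21 + 1223.29 = 4079.64
L = 4527.41 / 4079.64 × 100 = 110.9757
Paasche component (current-period weights):
ΣP(Year 2)Q(Year 2) = 1.64×131 + 15.49×126 + 32.07×24 + 10.40×163 = 214.84 + 1951.74 + 769.68 + 1695.2 = 4631.46
ΣP(Year 1)Q(Year 2) = 2.14×131 + 14.97×126 + 26.27×24 + 8.21×163 = 280.34 + 1886.22 + 630.48 + 1338.23 = 4135.27
P = 4631.46 / 4135.27 × 100 = 111.9990
Fisher = √(L × P) = √(110.9757 × 111.9990) = 111.4862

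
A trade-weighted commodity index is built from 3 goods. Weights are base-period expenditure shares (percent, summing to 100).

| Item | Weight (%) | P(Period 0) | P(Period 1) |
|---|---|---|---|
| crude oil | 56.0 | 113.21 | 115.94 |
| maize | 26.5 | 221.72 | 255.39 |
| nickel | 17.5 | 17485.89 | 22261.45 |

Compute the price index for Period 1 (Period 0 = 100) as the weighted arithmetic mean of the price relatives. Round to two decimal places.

110.15

crude oil: 56.0 × (115.94/113.21) = 56.0 × 1.024114 = 57.3504
maize: 26.5 × (255.39/221.72) = 26.5 × 1.151858 = 30.5242
nickel: 17.5 × (22261.45/17485.89) = 17.5 × 1.273109 = 22.2794
Index = Σ wᵢ·(p₁ᵢ/p₀ᵢ) = 57.3504 + 30.5242 + 22.2794 = 110.1541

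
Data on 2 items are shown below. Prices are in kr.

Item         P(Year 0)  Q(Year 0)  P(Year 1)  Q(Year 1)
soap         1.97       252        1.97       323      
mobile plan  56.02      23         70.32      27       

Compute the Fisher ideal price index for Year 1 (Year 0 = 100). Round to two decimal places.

118.20

Laspeyres component (base-period weights):
ΣP(Year 1)Q(Year 0) = 1.97×252 + 70.32×23 = 496.44 + 1617.36 = 2113.8
ΣP(Year 0)Q(Year 0) = 1.97×252 + 56.02×23 = 496.44 + 1288.46 = 1784.9
L = 2113.8 / 1784.9 × 100 = 118.4268
Paasche component (current-period weights):
ΣP(Year 1)Q(Year 1) = 1.97×323 + 70.32×27 = 636.31 + 1898.64 = 2534.95
ΣP(Year 0)Q(Year 1) = 1.97×323 + 56.02×27 = 636.31 + 1512.54 = 2148.85
P = 2534.95 / 2148.85 × 100 = 117.9678
Fisher = √(L × P) = √(118.4268 × 117.9678) = 118.1971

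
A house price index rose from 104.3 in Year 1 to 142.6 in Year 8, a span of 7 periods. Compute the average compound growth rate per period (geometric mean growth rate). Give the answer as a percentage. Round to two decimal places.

Growth factor = (142.6/104.3)^(1/7) = (1.367210)^(1/7) = 1.045695
Growth rate = 1.045695 − 1 = 0.045695 = 4.5695%

4.57%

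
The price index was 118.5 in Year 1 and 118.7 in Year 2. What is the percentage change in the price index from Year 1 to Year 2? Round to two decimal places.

Change = (118.7 − 118.5) / 118.5 × 100
       = 0.2 / 118.5 × 100 = 0.1688%

0.17%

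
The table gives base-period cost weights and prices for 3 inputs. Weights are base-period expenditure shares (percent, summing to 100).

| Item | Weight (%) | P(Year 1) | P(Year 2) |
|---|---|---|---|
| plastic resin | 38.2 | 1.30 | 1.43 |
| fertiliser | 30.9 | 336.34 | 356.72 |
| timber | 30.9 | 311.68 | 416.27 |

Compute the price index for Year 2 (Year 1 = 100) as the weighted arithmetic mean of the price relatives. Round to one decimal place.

116.1

plastic resin: 38.2 × (1.43/1.30) = 38.2 × 1.100000 = 42.0200
fertiliser: 30.9 × (356.72/336.34) = 30.9 × 1.060593 = 32.7723
timber: 30.9 × (416.27/311.68) = 30.9 × 1.335569 = 41.2691
Index = Σ wᵢ·(p₁ᵢ/p₀ᵢ) = 42.0200 + 32.7723 + 41.2691 = 116.0614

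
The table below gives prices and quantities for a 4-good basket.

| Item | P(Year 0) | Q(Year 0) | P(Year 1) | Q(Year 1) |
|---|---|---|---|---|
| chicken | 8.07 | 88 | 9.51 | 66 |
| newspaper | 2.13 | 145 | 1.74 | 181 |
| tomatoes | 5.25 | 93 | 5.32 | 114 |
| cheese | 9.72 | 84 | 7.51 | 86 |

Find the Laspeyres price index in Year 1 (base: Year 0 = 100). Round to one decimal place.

Laspeyres price index uses base-period quantities as weights.
ΣP(Year 1)·Q(Year 0) = 9.51×88 + 1.74×145 + 5.32×93 + 7.51×84 = 836.88 + 252.3 + 494.76 + 630.84 = 2214.78
ΣP(Year 0)·Q(Year 0) = 8.07×88 + 2.13×145 + 5.25×93 + 9.72×84 = 710.16 + 308.85 + 488.25 + 816.48 = 2323.74
Index = 2214.78 / 2323.74 × 100 = 95.3110

95.3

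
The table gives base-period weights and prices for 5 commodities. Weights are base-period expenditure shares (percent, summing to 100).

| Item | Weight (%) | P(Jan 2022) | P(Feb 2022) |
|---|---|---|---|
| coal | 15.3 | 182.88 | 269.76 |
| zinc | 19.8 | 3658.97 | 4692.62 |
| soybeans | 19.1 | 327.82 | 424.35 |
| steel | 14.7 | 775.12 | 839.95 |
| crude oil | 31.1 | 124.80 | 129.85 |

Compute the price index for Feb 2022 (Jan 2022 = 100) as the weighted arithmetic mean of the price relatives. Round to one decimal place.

coal: 15.3 × (269.76/182.88) = 15.3 × 1.475066 = 22.5685
zinc: 19.8 × (4692.62/3658.97) = 19.8 × 1.282498 = 25.3935
soybeans: 19.1 × (424.35/327.82) = 19.1 × 1.294460 = 24.7242
steel: 14.7 × (839.95/775.12) = 14.7 × 1.083639 = 15.9295
crude oil: 31.1 × (129.85/124.80) = 31.1 × 1.040465 = 32.3585
Index = Σ wᵢ·(p₁ᵢ/p₀ᵢ) = 22.5685 + 25.3935 + 24.7242 + 15.9295 + 32.3585 = 120.9741

121.0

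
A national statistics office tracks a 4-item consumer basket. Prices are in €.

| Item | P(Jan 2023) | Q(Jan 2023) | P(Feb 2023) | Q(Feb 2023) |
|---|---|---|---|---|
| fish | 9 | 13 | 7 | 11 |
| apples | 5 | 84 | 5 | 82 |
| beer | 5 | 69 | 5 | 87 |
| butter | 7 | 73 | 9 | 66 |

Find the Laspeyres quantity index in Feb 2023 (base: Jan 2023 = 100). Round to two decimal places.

100.93

Laspeyres quantity index uses base-period prices as weights.
ΣP(Jan 2023)·Q(Feb 2023) = 9×11 + 5×82 + 5×87 + 7×66 = 99 + 410 + 435 + 462 = 1406
ΣP(Jan 2023)·Q(Jan 2023) = 9×13 + 5×84 + 5×69 + 7×73 = 117 + 420 + 345 + 511 = 1393
Index = 1406 / 1393 × 100 = 100.9332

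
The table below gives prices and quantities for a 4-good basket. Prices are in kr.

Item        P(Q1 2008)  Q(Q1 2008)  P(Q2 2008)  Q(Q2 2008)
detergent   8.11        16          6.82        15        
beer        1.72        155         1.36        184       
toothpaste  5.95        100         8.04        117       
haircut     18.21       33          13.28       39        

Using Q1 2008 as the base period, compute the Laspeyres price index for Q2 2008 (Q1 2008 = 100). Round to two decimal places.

Laspeyres price index uses base-period quantities as weights.
ΣP(Q2 2008)·Q(Q1 2008) = 6.82×16 + 1.36×155 + 8.04×100 + 13.28×33 = 109.12 + 210.8 + 804 + 438.24 = 1562.16
ΣP(Q1 2008)·Q(Q1 2008) = 8.11×16 + 1.72×155 + 5.95×100 + 18.21×33 = 129.76 + 266.6 + 595 + 600.93 = 1592.29
Index = 1562.16 / 1592.29 × 100 = 98.1078

98.11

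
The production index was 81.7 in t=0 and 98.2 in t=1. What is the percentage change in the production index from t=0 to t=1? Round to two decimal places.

Change = (98.2 − 81.7) / 81.7 × 100
       = 16.5 / 81.7 × 100 = 20.1958%

20.20%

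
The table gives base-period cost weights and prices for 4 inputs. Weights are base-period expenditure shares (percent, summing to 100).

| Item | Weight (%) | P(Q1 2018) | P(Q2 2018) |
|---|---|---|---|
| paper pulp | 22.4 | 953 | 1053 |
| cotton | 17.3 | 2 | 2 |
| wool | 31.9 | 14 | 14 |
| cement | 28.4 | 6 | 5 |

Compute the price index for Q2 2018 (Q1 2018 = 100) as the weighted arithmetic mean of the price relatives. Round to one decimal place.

97.6

paper pulp: 22.4 × (1053/953) = 22.4 × 1.104932 = 24.7505
cotton: 17.3 × (2/2) = 17.3 × 1.000000 = 17.3000
wool: 31.9 × (14/14) = 31.9 × 1.000000 = 31.9000
cement: 28.4 × (5/6) = 28.4 × 0.833333 = 23.6667
Index = Σ wᵢ·(p₁ᵢ/p₀ᵢ) = 24.7505 + 17.3000 + 31.9000 + 23.6667 = 97.6171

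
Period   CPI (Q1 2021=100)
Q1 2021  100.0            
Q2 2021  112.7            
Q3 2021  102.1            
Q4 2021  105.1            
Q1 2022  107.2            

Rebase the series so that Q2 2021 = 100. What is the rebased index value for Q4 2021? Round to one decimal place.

Rebased(Q4 2021) = 105.1 / 112.7 × 100 = 93.2564

93.3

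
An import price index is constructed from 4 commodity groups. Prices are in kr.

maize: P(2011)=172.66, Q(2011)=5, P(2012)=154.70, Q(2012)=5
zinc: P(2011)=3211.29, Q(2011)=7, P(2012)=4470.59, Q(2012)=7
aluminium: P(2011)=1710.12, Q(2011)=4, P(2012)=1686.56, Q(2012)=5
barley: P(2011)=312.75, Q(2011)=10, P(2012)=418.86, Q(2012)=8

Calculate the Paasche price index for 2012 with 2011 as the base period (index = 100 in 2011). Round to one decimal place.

Paasche price index uses current-period quantities as weights.
ΣP(2012)·Q(2012) = 154.70×5 + 4470.59×7 + 1686.56×5 + 418.86×8 = 773.5 + 31294.13 + 8432.8 + 3350.88 = 43851.31
ΣP(2011)·Q(2012) = 172.66×5 + 3211.29×7 + 1710.12×5 + 312.75×8 = 863.3 + 22479.03 + 8550.6 + 2502 = 34394.93
Index = 43851.31 / 34394.93 × 100 = 127.4935

127.5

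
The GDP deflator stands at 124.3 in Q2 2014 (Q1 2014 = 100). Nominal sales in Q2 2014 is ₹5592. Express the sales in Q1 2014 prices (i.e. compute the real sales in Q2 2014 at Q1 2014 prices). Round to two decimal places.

Real = Nominal ÷ (Index/100) = 5592 ÷ (124.3/100)
     = 5592 ÷ 1.243 = 4498.7932

4498.79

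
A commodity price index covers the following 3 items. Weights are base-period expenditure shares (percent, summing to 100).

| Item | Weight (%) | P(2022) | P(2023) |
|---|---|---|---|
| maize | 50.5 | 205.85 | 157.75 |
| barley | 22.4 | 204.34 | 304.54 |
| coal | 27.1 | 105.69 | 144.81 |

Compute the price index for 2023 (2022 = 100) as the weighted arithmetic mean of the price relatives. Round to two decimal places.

maize: 50.5 × (157.75/205.85) = 50.5 × 0.766335 = 38.6999
barley: 22.4 × (304.54/204.34) = 22.4 × 1.490359 = 33.3840
coal: 27.1 × (144.81/105.69) = 27.1 × 1.370139 = 37.1308
Index = Σ wᵢ·(p₁ᵢ/p₀ᵢ) = 38.6999 + 33.3840 + 37.1308 = 109.2147

109.21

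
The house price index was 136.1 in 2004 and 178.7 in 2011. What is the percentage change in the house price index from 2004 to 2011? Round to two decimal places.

31.30%

Change = (178.7 − 136.1) / 136.1 × 100
       = 42.6 / 136.1 × 100 = 31.3005%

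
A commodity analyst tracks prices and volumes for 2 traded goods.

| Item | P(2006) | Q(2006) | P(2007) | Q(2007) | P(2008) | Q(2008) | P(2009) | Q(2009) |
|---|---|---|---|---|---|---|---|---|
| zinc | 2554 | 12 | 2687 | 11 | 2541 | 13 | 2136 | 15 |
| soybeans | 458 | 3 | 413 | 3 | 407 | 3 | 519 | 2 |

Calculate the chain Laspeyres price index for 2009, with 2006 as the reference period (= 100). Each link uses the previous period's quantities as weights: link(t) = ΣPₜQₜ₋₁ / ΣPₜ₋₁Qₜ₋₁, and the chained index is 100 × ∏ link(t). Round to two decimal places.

84.80

Link 2006→2007:
ΣP(2007)Q(2006) = 2687×12 + 413×3 = 32244 + 1239 = 33483
ΣP(2006)Q(2006) = 2554×12 + 458×3 = 30648 + 1374 = 32022
link = 33483/32022 = 1.045625
Link 2007→2008:
ΣP(2008)Q(2007) = 2541×11 + 407×3 = 27951 + 1221 = 29172
ΣP(2007)Q(2007) = 2687×11 + 413×3 = 29557 + 1239 = 30796
link = 29172/30796 = 0.947266
Link 2008→2009:
ΣP(2009)Q(2008) = 2136×13 + 519×3 = 27768 + 1557 = 29325
ΣP(2008)Q(2008) = 2541×13 + 407×3 = 33033 + 1221 = 34254
link = 29325/34254 = 0.856104
Chained index = 100 × 1.045625 × 0.947266 × 0.856104 = 84.7958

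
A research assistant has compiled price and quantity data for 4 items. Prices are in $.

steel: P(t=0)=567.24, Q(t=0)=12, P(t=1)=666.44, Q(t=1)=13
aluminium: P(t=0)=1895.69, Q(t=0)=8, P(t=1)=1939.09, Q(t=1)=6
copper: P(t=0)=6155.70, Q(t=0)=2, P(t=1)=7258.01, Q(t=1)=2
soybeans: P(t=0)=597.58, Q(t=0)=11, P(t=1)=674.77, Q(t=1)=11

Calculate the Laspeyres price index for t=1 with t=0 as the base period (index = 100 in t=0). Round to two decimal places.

111.24

Laspeyres price index uses base-period quantities as weights.
ΣP(t=1)·Q(t=0) = 666.44×12 + 1939.09×8 + 7258.01×2 + 674.77×11 = 7997.28 + 15512.72 + 14516.02 + 7422.47 = 45448.49
ΣP(t=0)·Q(t=0) = 567.24×12 + 1895.69×8 + 6155.70×2 + 597.58×11 = 6806.88 + 15165.52 + 12311.4 + 6573.38 = 40857.18
Index = 45448.49 / 40857.18 × 100 = 111.2375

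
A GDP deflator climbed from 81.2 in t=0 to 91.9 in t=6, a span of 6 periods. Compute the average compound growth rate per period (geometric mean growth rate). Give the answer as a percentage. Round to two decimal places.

2.08%

Growth factor = (91.9/81.2)^(1/6) = (1.131773)^(1/6) = 1.020845
Growth rate = 1.020845 − 1 = 0.020845 = 2.0845%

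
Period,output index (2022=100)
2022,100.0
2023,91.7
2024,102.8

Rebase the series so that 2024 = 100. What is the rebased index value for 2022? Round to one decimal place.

97.3

Rebased(2022) = 100.0 / 102.8 × 100 = 97.2763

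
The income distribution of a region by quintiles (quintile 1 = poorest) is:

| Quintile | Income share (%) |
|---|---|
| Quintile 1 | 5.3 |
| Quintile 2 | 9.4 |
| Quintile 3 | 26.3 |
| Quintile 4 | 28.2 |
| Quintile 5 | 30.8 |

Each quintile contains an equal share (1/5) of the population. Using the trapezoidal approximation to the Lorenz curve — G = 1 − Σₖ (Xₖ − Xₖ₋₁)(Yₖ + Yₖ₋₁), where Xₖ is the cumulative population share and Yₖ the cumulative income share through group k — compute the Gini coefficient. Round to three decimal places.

Cumulative income shares Yₖ: 0.0530, 0.1470, 0.4100, 0.6920, 1.0000
Σ (Xₖ−Xₖ₋₁)(Yₖ+Yₖ₋₁) = (1/5)(0.0530+0.0000) + (1/5)(0.1470+0.0530) + (1/5)(0.4100+0.1470) + (1/5)(0.6920+0.4100) + (1/5)(1.0000+0.6920)
  = 0.0106 + 0.0400 + 0.1114 + 0.2204 + 0.3384 = 0.7208
G = 1 − 0.7208 = 0.2792

0.279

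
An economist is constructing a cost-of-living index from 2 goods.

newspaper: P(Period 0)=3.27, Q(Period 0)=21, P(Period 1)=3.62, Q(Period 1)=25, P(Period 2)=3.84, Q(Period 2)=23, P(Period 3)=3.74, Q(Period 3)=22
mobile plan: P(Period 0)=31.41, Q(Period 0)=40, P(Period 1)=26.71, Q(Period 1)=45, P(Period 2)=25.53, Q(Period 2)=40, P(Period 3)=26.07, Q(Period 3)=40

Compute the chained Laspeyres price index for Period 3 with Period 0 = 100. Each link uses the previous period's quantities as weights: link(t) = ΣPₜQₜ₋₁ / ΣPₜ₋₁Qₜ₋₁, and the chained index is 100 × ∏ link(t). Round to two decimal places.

84.63

Link Period 0→Period 1:
ΣP(Period 1)Q(Period 0) = 3.62×21 + 26.71×40 = 76.02 + 1068.4 = 1144.42
ΣP(Period 0)Q(Period 0) = 3.27×21 + 31.41×40 = 68.67 + 1256.4 = 1325.07
link = 1144.42/1325.07 = 0.863668
Link Period 1→Period 2:
ΣP(Period 2)Q(Period 1) = 3.84×25 + 25.53×45 = 96 + 1148.85 = 1244.85
ΣP(Period 1)Q(Period 1) = 3.62×25 + 26.71×45 = 90.5 + 1201.95 = 1292.45
link = 1244.85/1292.45 = 0.963171
Link Period 2→Period 3:
ΣP(Period 3)Q(Period 2) = 3.74×23 + 26.07×40 = 86.02 + 1042.8 = 1128.82
ΣP(Period 2)Q(Period 2) = 3.84×23 + 25.53×40 = 88.32 + 1021.2 = 1109.52
link = 1128.82/1109.52 = 1.017395
Chained index = 100 × 0.863668 × 0.963171 × 1.017395 = 84.6329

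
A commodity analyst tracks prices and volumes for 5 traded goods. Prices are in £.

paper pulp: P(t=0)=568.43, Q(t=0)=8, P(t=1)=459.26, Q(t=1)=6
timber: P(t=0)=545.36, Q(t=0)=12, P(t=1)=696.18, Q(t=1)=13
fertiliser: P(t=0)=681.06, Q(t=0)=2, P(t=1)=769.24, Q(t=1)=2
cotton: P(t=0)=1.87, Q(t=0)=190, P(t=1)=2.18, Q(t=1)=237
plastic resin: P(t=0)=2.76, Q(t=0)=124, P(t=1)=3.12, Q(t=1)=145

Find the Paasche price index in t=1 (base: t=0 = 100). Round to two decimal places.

Paasche price index uses current-period quantities as weights.
ΣP(t=1)·Q(t=1) = 459.26×6 + 696.18×13 + 769.24×2 + 2.18×237 + 3.12×145 = 2755.56 + 9050.34 + 1538.48 + 516.66 + 452.4 = 14313.44
ΣP(t=0)·Q(t=1) = 568.43×6 + 545.36×13 + 681.06×2 + 1.87×237 + 2.76×145 = 3410.58 + 7089.68 + 1362.12 + 443.19 + 400.2 = 12705.77
Index = 14313.44 / 12705.77 × 100 = 112.6531

112.65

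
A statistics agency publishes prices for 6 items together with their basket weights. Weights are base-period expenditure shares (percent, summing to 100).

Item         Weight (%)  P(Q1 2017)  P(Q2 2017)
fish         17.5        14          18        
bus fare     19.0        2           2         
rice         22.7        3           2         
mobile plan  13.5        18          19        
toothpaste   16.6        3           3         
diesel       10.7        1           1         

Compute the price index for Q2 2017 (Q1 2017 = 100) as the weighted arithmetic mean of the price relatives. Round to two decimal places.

98.18

fish: 17.5 × (18/14) = 17.5 × 1.285714 = 22.5000
bus fare: 19.0 × (2/2) = 19.0 × 1.000000 = 19.0000
rice: 22.7 × (2/3) = 22.7 × 0.666667 = 15.1333
mobile plan: 13.5 × (19/18) = 13.5 × 1.055556 = 14.2500
toothpaste: 16.6 × (3/3) = 16.6 × 1.000000 = 16.6000
diesel: 10.7 × (1/1) = 10.7 × 1.000000 = 10.7000
Index = Σ wᵢ·(p₁ᵢ/p₀ᵢ) = 22.5000 + 19.0000 + 15.1333 + 14.2500 + 16.6000 + 10.7000 = 98.1833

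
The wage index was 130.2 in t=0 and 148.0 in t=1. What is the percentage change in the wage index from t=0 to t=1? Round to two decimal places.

13.67%

Change = (148.0 − 130.2) / 130.2 × 100
       = 17.8 / 130.2 × 100 = 13.6713%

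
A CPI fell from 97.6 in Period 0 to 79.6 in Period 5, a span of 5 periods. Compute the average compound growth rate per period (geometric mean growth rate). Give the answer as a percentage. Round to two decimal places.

Growth factor = (79.6/97.6)^(1/5) = (0.815574)^(1/5) = 0.960047
Growth rate = 0.960047 − 1 = -0.039953 = -3.9953%

-4.00%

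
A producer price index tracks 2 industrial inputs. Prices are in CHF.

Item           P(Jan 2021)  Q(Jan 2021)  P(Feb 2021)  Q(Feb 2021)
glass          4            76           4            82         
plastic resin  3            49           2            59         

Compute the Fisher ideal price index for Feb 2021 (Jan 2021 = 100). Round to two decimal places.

88.73

Laspeyres component (base-period weights):
ΣP(Feb 2021)Q(Jan 2021) = 4×76 + 2×49 = 304 + 98 = 402
ΣP(Jan 2021)Q(Jan 2021) = 4×76 + 3×49 = 304 + 147 = 451
L = 402 / 451 × 100 = 89.1353
Paasche component (current-period weights):
ΣP(Feb 2021)Q(Feb 2021) = 4×82 + 2×59 = 328 + 118 = 446
ΣP(Jan 2021)Q(Feb 2021) = 4×82 + 3×59 = 328 + 177 = 505
P = 446 / 505 × 100 = 88.3168
Fisher = √(L × P) = √(89.1353 × 88.3168) = 88.7251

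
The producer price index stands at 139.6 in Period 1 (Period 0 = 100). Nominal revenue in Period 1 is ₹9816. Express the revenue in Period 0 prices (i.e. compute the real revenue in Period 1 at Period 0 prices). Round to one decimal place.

Real = Nominal ÷ (Index/100) = 9816 ÷ (139.6/100)
     = 9816 ÷ 1.396 = 7031.5186

7031.5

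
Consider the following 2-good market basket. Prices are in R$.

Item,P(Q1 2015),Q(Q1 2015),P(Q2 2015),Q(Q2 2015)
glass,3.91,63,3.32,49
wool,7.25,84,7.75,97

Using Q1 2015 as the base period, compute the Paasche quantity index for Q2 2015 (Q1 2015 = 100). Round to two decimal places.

Paasche quantity index uses current-period prices as weights.
ΣP(Q2 2015)·Q(Q2 2015) = 3.32×49 + 7.75×97 = 162.68 + 751.75 = 914.43
ΣP(Q2 2015)·Q(Q1 2015) = 3.32×63 + 7.75×84 = 209.16 + 651 = 860.16
Index = 914.43 / 860.16 × 100 = 106.3093

106.31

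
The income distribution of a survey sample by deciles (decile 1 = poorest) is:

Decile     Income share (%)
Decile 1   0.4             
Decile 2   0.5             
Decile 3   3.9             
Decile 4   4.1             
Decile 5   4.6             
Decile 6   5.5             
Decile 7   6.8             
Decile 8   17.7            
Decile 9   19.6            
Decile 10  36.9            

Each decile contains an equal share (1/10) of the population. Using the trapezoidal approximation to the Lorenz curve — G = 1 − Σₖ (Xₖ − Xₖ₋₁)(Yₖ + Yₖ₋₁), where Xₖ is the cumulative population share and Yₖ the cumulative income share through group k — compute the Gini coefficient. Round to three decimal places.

0.540

Cumulative income shares Yₖ: 0.0040, 0.0090, 0.0480, 0.0890, 0.1350, 0.1900, 0.2580, 0.4350, 0.6310, 1.0000
Σ (Xₖ−Xₖ₋₁)(Yₖ+Yₖ₋₁) = (1/10)(0.0040+0.0000) + (1/10)(0.0090+0.0040) + (1/10)(0.0480+0.0090) + (1/10)(0.0890+0.0480) + (1/10)(0.1350+0.0890) + (1/10)(0.1900+0.1350) + (1/10)(0.2580+0.1900) + (1/10)(0.4350+0.2580) + (1/10)(0.6310+0.4350) + (1/10)(1.0000+0.6310)
  = 0.0004 + 0.0013 + 0.0057 + 0.0137 + 0.0224 + 0.0325 + 0.0448 + 0.0693 + 0.1066 + 0.1631 = 0.4598
G = 1 − 0.4598 = 0.5402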